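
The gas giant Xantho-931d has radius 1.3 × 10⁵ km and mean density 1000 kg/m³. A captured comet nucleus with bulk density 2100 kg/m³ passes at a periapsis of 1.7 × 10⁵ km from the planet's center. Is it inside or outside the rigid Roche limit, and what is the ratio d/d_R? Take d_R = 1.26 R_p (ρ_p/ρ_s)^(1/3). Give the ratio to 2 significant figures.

outside; d/d_R ≈ 1.3

d_R = 1.26 × (1.3 × 10⁵ km) × (1000/2100)^(1/3) = 1.279 × 10⁵ km
d/d_R = (1.7 × 10⁵) / (1.279 × 10⁵) = 1.3
Since d/d_R > 1, the body is outside the Roche limit.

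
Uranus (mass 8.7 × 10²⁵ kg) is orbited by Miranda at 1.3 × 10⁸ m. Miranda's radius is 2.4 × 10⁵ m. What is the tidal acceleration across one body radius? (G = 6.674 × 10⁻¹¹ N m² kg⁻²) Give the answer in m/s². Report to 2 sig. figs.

1.3 × 10⁻³ m/s²

Δa = 2GMr/d³
   = 2 × (6.674 × 10⁻¹¹) × (8.7 × 10²⁵) × (2.4 × 10⁵) / (1.3 × 10⁸)³
   = 1.3 × 10⁻³ m/s²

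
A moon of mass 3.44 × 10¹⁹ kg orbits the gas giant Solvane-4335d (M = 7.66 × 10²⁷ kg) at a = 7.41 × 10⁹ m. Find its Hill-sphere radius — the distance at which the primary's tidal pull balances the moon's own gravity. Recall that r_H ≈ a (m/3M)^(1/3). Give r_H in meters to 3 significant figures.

8.48 × 10⁶ m

r_H ≈ a (m/3M)^(1/3)
    = (7.41 × 10⁹) × (3.44 × 10¹⁹ / (3 × 7.66 × 10²⁷))^(1/3)
    = 8.48 × 10⁶ m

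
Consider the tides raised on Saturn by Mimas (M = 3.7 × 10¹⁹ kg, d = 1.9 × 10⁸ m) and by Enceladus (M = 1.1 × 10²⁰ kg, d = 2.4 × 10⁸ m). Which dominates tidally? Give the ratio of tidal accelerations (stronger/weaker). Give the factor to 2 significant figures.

Tidal stretch scales as M/d³; compute that for each body.
Mimas: (3.7 × 10¹⁹) / (1.9 × 10⁸)³ = 5.394 × 10⁻⁶
Enceladus: (1.1 × 10²⁰) / (2.4 × 10⁸)³ = 7.957 × 10⁻⁶
Ratio (larger/smaller) = 1.5

Enceladus, by a factor of ≈ 1.5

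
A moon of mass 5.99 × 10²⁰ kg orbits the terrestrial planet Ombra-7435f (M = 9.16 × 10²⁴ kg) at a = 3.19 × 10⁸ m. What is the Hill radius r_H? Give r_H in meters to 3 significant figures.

8.91 × 10⁶ m

r_H ≈ a (m/3M)^(1/3)
    = (3.19 × 10⁸) × (5.99 × 10²⁰ / (3 × 9.16 × 10²⁴))^(1/3)
    = 8.91 × 10⁶ m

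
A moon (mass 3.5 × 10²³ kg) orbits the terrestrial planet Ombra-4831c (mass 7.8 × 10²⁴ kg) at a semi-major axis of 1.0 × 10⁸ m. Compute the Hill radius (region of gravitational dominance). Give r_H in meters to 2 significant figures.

2.5 × 10⁷ m

r_H ≈ a (m/3M)^(1/3)
    = (1.0 × 10⁸) × (3.5 × 10²³ / (3 × 7.8 × 10²⁴))^(1/3)
    = 2.5 × 10⁷ m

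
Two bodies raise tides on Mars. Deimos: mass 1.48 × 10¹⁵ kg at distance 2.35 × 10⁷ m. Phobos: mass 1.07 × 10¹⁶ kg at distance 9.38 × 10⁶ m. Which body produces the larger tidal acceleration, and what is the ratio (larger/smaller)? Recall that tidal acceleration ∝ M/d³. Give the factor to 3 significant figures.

The tide-raising term goes as M/d³ (the gradient of a 1/d² field).
Deimos: (1.48 × 10¹⁵) / (2.35 × 10⁷)³ = 1.140 × 10⁻⁷
Phobos: (1.07 × 10¹⁶) / (9.38 × 10⁶)³ = 1.297 × 10⁻⁵
Ratio (larger/smaller) = 114

Phobos, by a factor of ≈ 114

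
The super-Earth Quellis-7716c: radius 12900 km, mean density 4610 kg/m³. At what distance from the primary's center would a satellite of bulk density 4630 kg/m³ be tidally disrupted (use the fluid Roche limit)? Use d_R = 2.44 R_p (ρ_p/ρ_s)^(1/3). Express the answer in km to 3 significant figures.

d_R = 2.44 × 12900 km × (4610/4630)^(1/3)
    = 31400 km

31400 km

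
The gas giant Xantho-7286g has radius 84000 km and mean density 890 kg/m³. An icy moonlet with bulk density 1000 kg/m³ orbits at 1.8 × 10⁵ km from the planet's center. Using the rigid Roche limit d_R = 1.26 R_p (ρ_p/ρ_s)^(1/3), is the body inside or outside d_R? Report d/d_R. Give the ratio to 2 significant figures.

d_R = 1.26 × (84000 km) × (890/1000)^(1/3) = 1.018 × 10⁵ km
d/d_R = (1.8 × 10⁵) / (1.018 × 10⁵) = 1.8
Since d/d_R > 1, the body is outside the Roche limit.

outside; d/d_R ≈ 1.8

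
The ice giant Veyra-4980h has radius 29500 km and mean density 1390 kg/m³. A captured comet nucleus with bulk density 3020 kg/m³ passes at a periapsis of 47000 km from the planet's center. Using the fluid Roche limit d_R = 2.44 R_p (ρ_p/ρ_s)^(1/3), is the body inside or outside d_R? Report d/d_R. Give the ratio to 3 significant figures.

inside; d/d_R ≈ 0.846

d_R = 2.44 × (29500 km) × (1390/3020)^(1/3) = 55580 km
d/d_R = (47000) / (55580) = 0.846
Since d/d_R < 1, the body is inside the Roche limit.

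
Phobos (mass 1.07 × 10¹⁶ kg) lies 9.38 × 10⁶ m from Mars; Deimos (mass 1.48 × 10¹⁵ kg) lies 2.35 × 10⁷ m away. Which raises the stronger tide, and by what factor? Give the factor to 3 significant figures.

Tidal stretch scales as M/d³; compute that for each body.
Phobos: (1.07 × 10¹⁶) / (9.38 × 10⁶)³ = 1.297 × 10⁻⁵
Deimos: (1.48 × 10¹⁵) / (2.35 × 10⁷)³ = 1.140 × 10⁻⁷
Ratio (larger/smaller) = 114

Phobos, by a factor of ≈ 114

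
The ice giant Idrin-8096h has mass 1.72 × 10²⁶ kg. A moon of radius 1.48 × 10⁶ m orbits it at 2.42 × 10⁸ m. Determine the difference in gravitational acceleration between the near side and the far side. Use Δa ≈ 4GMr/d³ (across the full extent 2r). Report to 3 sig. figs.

4.80 × 10⁻³ m/s²

a_tidal = 4GMr/d³
        = 4 × (6.674 × 10⁻¹¹) × (1.72 × 10²⁶) × (1.48 × 10⁶) / (2.42 × 10⁸)³
        = 4.80 × 10⁻³ m/s²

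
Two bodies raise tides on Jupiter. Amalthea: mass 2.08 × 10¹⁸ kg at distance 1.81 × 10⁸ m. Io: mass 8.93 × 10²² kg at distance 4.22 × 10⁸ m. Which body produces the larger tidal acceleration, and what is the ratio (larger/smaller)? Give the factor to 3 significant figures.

Io, by a factor of ≈ 3390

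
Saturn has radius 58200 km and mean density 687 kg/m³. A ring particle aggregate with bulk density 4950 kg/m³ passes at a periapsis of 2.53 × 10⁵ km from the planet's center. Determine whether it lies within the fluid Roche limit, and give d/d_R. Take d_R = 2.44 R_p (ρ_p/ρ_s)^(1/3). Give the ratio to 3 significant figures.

outside; d/d_R ≈ 3.44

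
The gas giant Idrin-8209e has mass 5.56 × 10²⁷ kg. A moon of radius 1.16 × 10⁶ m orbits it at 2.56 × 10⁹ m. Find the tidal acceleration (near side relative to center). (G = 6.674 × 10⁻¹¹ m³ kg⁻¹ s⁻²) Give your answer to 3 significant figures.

5.13 × 10⁻⁵ m/s²

Δa = 2GMr/d³
   = 2 × (6.674 × 10⁻¹¹) × (5.56 × 10²⁷) × (1.16 × 10⁶) / (2.56 × 10⁹)³
   = 5.13 × 10⁻⁵ m/s²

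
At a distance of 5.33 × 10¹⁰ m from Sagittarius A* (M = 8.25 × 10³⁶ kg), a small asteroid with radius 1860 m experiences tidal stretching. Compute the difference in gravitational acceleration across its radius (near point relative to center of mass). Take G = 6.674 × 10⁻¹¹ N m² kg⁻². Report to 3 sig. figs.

1.35 × 10⁻² m/s²

Δg = 2GMr/d³
   = 2 × (6.674 × 10⁻¹¹) × (8.25 × 10³⁶) × (1860) / (5.33 × 10¹⁰)³
   = 1.35 × 10⁻² m/s²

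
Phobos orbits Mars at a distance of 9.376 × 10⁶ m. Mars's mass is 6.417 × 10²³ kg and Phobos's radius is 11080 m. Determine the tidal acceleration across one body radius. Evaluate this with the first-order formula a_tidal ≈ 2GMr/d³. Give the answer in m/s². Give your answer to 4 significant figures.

1.151 × 10⁻³ m/s²

The tidal stretch is the gradient of GM/d² times the body's extent r, hence the 1/d³ dependence.
a_tidal = 2GMr/d³
        = 2 × (6.674 × 10⁻¹¹) × (6.417 × 10²³) × (11080) / (9.376 × 10⁶)³
        = 1.151 × 10⁻³ m/s²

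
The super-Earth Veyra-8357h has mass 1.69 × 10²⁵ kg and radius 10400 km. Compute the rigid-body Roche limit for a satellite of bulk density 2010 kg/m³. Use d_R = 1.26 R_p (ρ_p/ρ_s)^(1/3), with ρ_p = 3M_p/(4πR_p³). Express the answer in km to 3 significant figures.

ρ_p = 3M_p/(4πR_p³) = 3 × (1.69 × 10²⁵) / (4π × (1.04 × 10⁷ m)³) = 3590 kg/m³
d_R = 1.26 × 10400 km × (3590/2010)^(1/3)
    = 15900 km

15900 km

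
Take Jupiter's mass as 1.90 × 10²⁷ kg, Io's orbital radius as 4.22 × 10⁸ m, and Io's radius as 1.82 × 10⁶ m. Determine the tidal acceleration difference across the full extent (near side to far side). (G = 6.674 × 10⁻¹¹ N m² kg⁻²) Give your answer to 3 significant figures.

Δg = 4GMr/d³
   = 4 × (6.674 × 10⁻¹¹) × (1.90 × 10²⁷) × (1.82 × 10⁶) / (4.22 × 10⁸)³
   = 1.23 × 10⁻² m/s²

1.23 × 10⁻² m/s²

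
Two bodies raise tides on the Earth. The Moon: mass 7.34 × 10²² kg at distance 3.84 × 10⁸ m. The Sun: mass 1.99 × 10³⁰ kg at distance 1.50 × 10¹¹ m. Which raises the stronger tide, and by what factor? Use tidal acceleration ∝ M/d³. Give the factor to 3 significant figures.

The Moon, by a factor of ≈ 2.20

Tidal acceleration ∝ M/d³, so compare M/d³ for each.
The Moon: (7.34 × 10²²) / (3.84 × 10⁸)³ = 1.296 × 10⁻³
The Sun: (1.99 × 10³⁰) / (1.50 × 10¹¹)³ = 5.896 × 10⁻⁴
Ratio (larger/smaller) = 2.20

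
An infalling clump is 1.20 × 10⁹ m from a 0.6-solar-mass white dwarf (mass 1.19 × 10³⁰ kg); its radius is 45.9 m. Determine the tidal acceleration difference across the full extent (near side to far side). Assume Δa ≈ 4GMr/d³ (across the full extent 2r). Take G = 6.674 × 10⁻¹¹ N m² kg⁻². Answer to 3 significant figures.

a_tidal = 4GMr/d³
        = 4 × (6.674 × 10⁻¹¹) × (1.19 × 10³⁰) × (45.9) / (1.20 × 10⁹)³
        = 8.44 × 10⁻⁶ m/s²

8.44 × 10⁻⁶ m/s²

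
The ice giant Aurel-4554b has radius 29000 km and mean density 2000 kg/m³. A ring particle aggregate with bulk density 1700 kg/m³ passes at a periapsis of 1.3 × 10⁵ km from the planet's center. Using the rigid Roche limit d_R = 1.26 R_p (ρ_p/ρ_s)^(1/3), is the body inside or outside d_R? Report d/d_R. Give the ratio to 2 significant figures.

outside; d/d_R ≈ 3.4

d_R = 1.26 × (29000 km) × (2000/1700)^(1/3) = 38570 km
d/d_R = (1.3 × 10⁵) / (38570) = 3.4
Since d/d_R > 1, the body is outside the Roche limit.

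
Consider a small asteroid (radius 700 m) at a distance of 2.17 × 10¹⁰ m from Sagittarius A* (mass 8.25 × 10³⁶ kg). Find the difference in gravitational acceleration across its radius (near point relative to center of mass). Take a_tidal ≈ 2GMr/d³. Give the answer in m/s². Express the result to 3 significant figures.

a_tidal = 2GMr/d³
        = 2 × (6.674 × 10⁻¹¹) × (8.25 × 10³⁶) × (700) / (2.17 × 10¹⁰)³
        = 7.54 × 10⁻² m/s²

7.54 × 10⁻² m/s²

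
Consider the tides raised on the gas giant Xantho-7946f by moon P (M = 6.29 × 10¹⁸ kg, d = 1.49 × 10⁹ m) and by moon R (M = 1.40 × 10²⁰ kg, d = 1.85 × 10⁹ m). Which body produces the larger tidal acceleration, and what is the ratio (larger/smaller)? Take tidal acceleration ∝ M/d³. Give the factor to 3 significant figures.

Tidal stretch scales as M/d³; compute that for each body.
Moon P: (6.29 × 10¹⁸) / (1.49 × 10⁹)³ = 1.901 × 10⁻⁹
Moon R: (1.40 × 10²⁰) / (1.85 × 10⁹)³ = 2.211 × 10⁻⁸
Ratio (larger/smaller) = 11.6

Moon R, by a factor of ≈ 11.6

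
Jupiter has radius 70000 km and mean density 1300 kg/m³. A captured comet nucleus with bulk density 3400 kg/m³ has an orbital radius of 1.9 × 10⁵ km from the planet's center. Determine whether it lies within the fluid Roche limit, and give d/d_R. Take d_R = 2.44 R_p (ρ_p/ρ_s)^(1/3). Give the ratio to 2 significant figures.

outside; d/d_R ≈ 1.5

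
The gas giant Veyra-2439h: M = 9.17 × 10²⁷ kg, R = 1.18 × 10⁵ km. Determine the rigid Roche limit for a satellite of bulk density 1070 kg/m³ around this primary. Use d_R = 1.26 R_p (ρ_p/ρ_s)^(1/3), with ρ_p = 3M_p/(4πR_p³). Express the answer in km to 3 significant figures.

ρ_p = 3M_p/(4πR_p³) = 3 × (9.17 × 10²⁷) / (4π × (1.18 × 10⁸ m)³) = 1330 kg/m³
d_R = 1.26 × 1.18 × 10⁵ km × (1330/1070)^(1/3)
    = 1.60 × 10⁵ km

1.60 × 10⁵ km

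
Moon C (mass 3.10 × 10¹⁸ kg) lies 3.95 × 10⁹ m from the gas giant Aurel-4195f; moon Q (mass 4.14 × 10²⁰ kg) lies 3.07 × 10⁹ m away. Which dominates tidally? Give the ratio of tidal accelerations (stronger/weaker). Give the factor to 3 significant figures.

Moon Q, by a factor of ≈ 284

Tidal stretch scales as M/d³; compute that for each body.
Moon C: (3.10 × 10¹⁸) / (3.95 × 10⁹)³ = 5.030 × 10⁻¹¹
Moon Q: (4.14 × 10²⁰) / (3.07 × 10⁹)³ = 1.431 × 10⁻⁸
Ratio (larger/smaller) = 284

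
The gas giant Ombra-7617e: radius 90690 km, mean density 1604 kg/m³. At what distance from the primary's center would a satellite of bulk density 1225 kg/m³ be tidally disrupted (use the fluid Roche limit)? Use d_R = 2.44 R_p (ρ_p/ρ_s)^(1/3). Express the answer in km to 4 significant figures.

d_R = 2.44 × 90690 km × (1604/1225)^(1/3)
    = 2.421 × 10⁵ km

2.421 × 10⁵ km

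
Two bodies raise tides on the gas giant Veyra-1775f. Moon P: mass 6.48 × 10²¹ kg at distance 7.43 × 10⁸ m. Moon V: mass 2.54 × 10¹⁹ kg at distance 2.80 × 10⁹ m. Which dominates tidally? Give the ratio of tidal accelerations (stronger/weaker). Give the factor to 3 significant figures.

Compare M/d³ for the two perturbers:
Moon P: (6.48 × 10²¹) / (7.43 × 10⁸)³ = 1.580 × 10⁻⁵
Moon V: (2.54 × 10¹⁹) / (2.80 × 10⁹)³ = 1.157 × 10⁻⁹
Ratio (larger/smaller) = 13700

Moon P, by a factor of ≈ 13700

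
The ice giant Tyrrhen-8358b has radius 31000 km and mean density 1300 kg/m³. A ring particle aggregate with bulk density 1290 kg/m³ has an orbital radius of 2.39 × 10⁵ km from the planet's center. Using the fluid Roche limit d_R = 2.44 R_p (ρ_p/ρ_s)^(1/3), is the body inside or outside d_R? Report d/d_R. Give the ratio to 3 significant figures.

outside; d/d_R ≈ 3.15

d_R = 2.44 × (31000 km) × (1300/1290)^(1/3) = 75830 km
d/d_R = (2.39 × 10⁵) / (75830) = 3.15
Since d/d_R > 1, the body is outside the Roche limit.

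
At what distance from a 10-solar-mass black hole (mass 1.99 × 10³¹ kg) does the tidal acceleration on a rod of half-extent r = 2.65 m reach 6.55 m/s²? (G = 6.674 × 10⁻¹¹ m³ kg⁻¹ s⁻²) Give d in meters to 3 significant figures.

1.02 × 10⁷ m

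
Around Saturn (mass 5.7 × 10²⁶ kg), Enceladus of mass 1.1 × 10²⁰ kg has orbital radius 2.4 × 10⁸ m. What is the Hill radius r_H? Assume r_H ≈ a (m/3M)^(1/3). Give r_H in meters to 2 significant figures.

9.6 × 10⁵ m

r_H ≈ a (m/3M)^(1/3)
    = (2.4 × 10⁸) × (1.1 × 10²⁰ / (3 × 5.7 × 10²⁶))^(1/3)
    = 9.6 × 10⁵ m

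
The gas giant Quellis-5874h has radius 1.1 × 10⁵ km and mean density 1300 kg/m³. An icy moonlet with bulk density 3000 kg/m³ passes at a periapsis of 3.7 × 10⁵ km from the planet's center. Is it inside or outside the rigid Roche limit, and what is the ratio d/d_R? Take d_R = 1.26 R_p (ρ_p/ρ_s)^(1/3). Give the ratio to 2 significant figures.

d_R = 1.26 × (1.1 × 10⁵ km) × (1300/3000)^(1/3) = 1.049 × 10⁵ km
d/d_R = (3.7 × 10⁵) / (1.049 × 10⁵) = 3.5
Since d/d_R > 1, the body is outside the Roche limit.

outside; d/d_R ≈ 3.5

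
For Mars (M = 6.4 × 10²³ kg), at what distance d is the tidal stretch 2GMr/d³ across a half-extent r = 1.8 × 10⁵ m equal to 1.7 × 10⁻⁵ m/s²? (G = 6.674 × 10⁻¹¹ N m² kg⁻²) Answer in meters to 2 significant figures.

9.7 × 10⁷ m

2GMr/d³ = a_tidal  ⇒  d = (2GMr / a_tidal)^(1/3)
d = (2 × 6.674×10⁻¹¹ × (6.4 × 10²³) × (1.8 × 10⁵) / (1.7 × 10⁻⁵))^(1/3)
  = 9.7 × 10⁷ m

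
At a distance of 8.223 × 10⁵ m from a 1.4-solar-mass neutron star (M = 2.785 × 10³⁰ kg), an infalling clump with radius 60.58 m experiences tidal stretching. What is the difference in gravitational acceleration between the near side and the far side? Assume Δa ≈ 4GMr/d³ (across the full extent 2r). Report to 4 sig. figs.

Near-to-far spans 2r, so the tidal difference is twice the near-to-center value: 4GMr/d³.
Δa = 4GMr/d³
   = 4 × (6.674 × 10⁻¹¹) × (2.785 × 10³⁰) × (60.58) / (8.223 × 10⁵)³
   = 8.100 × 10⁴ m/s²

8.100 × 10⁴ m/s²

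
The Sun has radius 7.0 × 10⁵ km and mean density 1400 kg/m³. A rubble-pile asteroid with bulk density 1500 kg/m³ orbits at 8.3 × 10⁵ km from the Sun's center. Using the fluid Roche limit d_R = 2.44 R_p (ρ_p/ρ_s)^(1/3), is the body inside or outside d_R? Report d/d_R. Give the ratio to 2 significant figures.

d_R = 2.44 × (7.0 × 10⁵ km) × (1400/1500)^(1/3) = 1.669 × 10⁶ km
d/d_R = (8.3 × 10⁵) / (1.669 × 10⁶) = 0.50
Since d/d_R < 1, the body is inside the Roche limit.

inside; d/d_R ≈ 0.50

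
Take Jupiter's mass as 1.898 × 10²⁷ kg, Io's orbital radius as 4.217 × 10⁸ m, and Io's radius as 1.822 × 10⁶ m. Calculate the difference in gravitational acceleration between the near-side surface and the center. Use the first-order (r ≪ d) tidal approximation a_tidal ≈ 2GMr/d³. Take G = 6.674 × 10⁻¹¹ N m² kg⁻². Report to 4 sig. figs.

a_tidal = 2GMr/d³
        = 2 × (6.674 × 10⁻¹¹) × (1.898 × 10²⁷) × (1.822 × 10⁶) / (4.217 × 10⁸)³
        = 6.155 × 10⁻³ m/s²

6.155 × 10⁻³ m/s²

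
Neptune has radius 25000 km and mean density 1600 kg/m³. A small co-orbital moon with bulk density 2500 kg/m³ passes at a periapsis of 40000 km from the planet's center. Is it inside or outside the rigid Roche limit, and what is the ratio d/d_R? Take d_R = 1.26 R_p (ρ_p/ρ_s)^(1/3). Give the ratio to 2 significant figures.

outside; d/d_R ≈ 1.5

d_R = 1.26 × (25000 km) × (1600/2500)^(1/3) = 27150 km
d/d_R = (40000) / (27150) = 1.5
Since d/d_R > 1, the body is outside the Roche limit.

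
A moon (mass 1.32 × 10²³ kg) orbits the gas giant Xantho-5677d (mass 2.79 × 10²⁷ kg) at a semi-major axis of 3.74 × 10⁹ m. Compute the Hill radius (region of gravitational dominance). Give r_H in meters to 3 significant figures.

9.38 × 10⁷ m

r_H ≈ a (m/3M)^(1/3)
    = (3.74 × 10⁹) × (1.32 × 10²³ / (3 × 2.79 × 10²⁷))^(1/3)
    = 9.38 × 10⁷ m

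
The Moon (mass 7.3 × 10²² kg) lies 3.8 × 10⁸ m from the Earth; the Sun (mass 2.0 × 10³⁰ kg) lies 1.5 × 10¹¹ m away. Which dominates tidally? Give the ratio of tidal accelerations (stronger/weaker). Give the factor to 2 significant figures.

The Moon, by a factor of ≈ 2.2

Compare M/d³ for the two perturbers:
The Moon: (7.3 × 10²²) / (3.8 × 10⁸)³ = 1.330 × 10⁻³
The Sun: (2.0 × 10³⁰) / (1.5 × 10¹¹)³ = 5.926 × 10⁻⁴
Ratio (larger/smaller) = 2.2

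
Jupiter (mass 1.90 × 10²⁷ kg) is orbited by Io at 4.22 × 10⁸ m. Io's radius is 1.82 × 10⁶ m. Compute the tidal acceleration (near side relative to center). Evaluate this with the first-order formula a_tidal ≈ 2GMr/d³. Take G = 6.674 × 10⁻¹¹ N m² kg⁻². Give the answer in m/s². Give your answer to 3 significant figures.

a_tidal = 2GMr/d³
        = 2 × (6.674 × 10⁻¹¹) × (1.90 × 10²⁷) × (1.82 × 10⁶) / (4.22 × 10⁸)³
        = 6.14 × 10⁻³ m/s²

6.14 × 10⁻³ m/s²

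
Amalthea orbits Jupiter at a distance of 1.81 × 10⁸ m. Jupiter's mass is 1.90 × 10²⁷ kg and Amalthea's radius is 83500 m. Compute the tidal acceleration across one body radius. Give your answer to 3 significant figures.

Δa = 2GMr/d³
   = 2 × (6.674 × 10⁻¹¹) × (1.90 × 10²⁷) × (83500) / (1.81 × 10⁸)³
   = 3.57 × 10⁻³ m/s²

3.57 × 10⁻³ m/s²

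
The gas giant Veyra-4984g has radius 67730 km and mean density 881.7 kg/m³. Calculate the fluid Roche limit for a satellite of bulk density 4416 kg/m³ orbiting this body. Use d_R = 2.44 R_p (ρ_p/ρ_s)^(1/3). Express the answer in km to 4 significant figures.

d_R = 2.44 × 67730 km × (881.7/4416)^(1/3)
    = 96590 km

96590 km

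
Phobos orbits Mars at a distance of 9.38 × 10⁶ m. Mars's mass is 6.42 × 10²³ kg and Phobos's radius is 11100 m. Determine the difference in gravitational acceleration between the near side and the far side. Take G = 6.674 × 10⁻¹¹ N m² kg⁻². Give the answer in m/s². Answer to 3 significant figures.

2.31 × 10⁻³ m/s²

The field gradient is 2GM/d³; across the full diameter 2r the difference is 4GMr/d³.
a_tidal = 4GMr/d³
        = 4 × (6.674 × 10⁻¹¹) × (6.42 × 10²³) × (11100) / (9.38 × 10⁶)³
        = 2.31 × 10⁻³ m/s²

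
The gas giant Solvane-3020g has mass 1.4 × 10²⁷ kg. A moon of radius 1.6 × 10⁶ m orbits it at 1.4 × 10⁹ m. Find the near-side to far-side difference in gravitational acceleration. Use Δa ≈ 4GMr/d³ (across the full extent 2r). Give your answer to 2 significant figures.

2.2 × 10⁻⁴ m/s²

Δg = 4GMr/d³
   = 4 × (6.674 × 10⁻¹¹) × (1.4 × 10²⁷) × (1.6 × 10⁶) / (1.4 × 10⁹)³
   = 2.2 × 10⁻⁴ m/s²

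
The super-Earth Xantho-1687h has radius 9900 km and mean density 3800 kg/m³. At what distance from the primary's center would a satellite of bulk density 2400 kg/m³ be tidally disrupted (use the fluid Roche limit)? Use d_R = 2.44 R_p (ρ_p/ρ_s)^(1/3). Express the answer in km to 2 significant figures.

d_R = 2.44 × 9900 km × (3800/2400)^(1/3)
    = 28000 km

28000 km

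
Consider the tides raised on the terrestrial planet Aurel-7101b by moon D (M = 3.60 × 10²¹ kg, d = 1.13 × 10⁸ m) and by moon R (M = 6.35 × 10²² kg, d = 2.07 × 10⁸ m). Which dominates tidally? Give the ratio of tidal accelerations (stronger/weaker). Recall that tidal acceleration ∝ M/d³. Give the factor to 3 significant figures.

Moon R, by a factor of ≈ 2.87

Tidal acceleration ∝ M/d³, so compare M/d³ for each.
Moon D: (3.60 × 10²¹) / (1.13 × 10⁸)³ = 2.495 × 10⁻³
Moon R: (6.35 × 10²²) / (2.07 × 10⁸)³ = 7.159 × 10⁻³
Ratio (larger/smaller) = 2.87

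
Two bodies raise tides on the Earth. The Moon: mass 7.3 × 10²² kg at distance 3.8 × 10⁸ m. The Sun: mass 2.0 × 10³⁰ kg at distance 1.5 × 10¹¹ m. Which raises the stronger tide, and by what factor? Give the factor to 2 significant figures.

The Moon, by a factor of ≈ 2.2

Tidal acceleration ∝ M/d³, so compare M/d³ for each.
The Moon: (7.3 × 10²²) / (3.8 × 10⁸)³ = 1.330 × 10⁻³
The Sun: (2.0 × 10³⁰) / (1.5 × 10¹¹)³ = 5.926 × 10⁻⁴
Ratio (larger/smaller) = 2.2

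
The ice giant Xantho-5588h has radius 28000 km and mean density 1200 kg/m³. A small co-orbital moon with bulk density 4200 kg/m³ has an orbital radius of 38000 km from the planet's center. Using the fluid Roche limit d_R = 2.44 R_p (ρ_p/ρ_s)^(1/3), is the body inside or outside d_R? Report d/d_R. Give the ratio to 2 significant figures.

inside; d/d_R ≈ 0.84

d_R = 2.44 × (28000 km) × (1200/4200)^(1/3) = 45000 km
d/d_R = (38000) / (45000) = 0.84
Since d/d_R < 1, the body is inside the Roche limit.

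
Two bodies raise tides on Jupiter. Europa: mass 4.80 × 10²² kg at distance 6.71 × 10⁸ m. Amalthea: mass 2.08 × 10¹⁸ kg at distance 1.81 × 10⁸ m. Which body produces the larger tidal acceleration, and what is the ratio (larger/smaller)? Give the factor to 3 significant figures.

Tidal stretch scales as M/d³; compute that for each body.
Europa: (4.80 × 10²²) / (6.71 × 10⁸)³ = 1.589 × 10⁻⁴
Amalthea: (2.08 × 10¹⁸) / (1.81 × 10⁸)³ = 3.508 × 10⁻⁷
Ratio (larger/smaller) = 453

Europa, by a factor of ≈ 453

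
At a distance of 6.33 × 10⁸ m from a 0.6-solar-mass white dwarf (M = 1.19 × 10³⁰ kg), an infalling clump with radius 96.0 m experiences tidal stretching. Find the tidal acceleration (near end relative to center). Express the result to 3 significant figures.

6.01 × 10⁻⁵ m/s²

Differencing GM/(d−r)² and GM/d² to first order in r/d gives 2GMr/d³.
a_tidal = 2GMr/d³
        = 2 × (6.674 × 10⁻¹¹) × (1.19 × 10³⁰) × (96.0) / (6.33 × 10⁸)³
        = 6.01 × 10⁻⁵ m/s²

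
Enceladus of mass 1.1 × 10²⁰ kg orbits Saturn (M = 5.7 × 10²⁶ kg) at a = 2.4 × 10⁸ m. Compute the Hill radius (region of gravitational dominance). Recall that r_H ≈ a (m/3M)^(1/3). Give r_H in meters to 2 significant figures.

r_H ≈ a (m/3M)^(1/3)
    = (2.4 × 10⁸) × (1.1 × 10²⁰ / (3 × 5.7 × 10²⁶))^(1/3)
    = 9.6 × 10⁵ m

9.6 × 10⁵ m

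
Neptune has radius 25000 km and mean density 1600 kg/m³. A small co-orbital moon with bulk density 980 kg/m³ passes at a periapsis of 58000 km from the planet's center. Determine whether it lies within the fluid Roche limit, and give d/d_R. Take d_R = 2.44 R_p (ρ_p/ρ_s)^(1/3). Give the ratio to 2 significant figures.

inside; d/d_R ≈ 0.81

d_R = 2.44 × (25000 km) × (1600/980)^(1/3) = 71830 km
d/d_R = (58000) / (71830) = 0.81
Since d/d_R < 1, the body is inside the Roche limit.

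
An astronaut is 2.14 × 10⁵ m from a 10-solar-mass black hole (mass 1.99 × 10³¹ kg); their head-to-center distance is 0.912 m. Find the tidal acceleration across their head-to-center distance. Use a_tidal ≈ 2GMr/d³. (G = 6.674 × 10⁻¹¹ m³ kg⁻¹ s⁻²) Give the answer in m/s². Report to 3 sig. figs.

2.47 × 10⁵ m/s²

Δa = 2GMr/d³
   = 2 × (6.674 × 10⁻¹¹) × (1.99 × 10³¹) × (0.912) / (2.14 × 10⁵)³
   = 2.47 × 10⁵ m/s²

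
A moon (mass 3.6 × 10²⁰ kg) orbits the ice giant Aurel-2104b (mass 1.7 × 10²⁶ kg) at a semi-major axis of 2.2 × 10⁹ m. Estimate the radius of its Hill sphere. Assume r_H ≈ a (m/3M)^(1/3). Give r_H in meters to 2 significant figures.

r_H ≈ a (m/3M)^(1/3)
    = (2.2 × 10⁹) × (3.6 × 10²⁰ / (3 × 1.7 × 10²⁶))^(1/3)
    = 2.0 × 10⁷ m

2.0 × 10⁷ m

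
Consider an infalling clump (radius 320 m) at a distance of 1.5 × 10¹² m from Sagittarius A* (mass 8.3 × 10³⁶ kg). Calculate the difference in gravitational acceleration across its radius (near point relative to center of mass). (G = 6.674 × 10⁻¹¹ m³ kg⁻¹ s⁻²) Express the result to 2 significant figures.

Δa = 2GMr/d³
   = 2 × (6.674 × 10⁻¹¹) × (8.3 × 10³⁶) × (320) / (1.5 × 10¹²)³
   = 1.1 × 10⁻⁷ m/s²

1.1 × 10⁻⁷ m/s²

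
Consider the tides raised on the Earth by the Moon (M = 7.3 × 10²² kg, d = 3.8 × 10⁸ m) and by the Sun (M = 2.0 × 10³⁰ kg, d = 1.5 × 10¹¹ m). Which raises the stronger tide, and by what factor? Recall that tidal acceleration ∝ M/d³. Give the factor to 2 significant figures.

The Moon, by a factor of ≈ 2.2

Tidal stretch scales as M/d³; compute that for each body.
The Moon: (7.3 × 10²²) / (3.8 × 10⁸)³ = 1.330 × 10⁻³
The Sun: (2.0 × 10³⁰) / (1.5 × 10¹¹)³ = 5.926 × 10⁻⁴
Ratio (larger/smaller) = 2.2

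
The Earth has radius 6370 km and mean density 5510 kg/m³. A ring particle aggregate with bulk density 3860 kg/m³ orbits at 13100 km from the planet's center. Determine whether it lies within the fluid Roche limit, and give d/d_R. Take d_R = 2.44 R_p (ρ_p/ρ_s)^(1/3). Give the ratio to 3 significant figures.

d_R = 2.44 × (6370 km) × (5510/3860)^(1/3) = 17500 km
d/d_R = (13100) / (17500) = 0.749
Since d/d_R < 1, the body is inside the Roche limit.

inside; d/d_R ≈ 0.749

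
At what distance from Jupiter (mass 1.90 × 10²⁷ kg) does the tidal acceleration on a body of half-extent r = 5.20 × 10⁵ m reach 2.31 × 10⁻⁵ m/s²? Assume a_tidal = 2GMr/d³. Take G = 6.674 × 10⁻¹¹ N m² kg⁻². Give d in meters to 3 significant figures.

1.79 × 10⁹ m

2GMr/d³ = a_tidal  ⇒  d = (2GMr / a_tidal)^(1/3)
d = (2 × 6.674×10⁻¹¹ × (1.90 × 10²⁷) × (5.20 × 10⁵) / (2.31 × 10⁻⁵))^(1/3)
  = 1.79 × 10⁹ m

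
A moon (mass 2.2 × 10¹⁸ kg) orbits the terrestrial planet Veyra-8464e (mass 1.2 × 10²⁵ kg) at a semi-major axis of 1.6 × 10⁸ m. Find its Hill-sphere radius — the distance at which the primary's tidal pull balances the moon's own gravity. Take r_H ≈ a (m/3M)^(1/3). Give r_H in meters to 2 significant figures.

6.3 × 10⁵ m

r_H ≈ a (m/3M)^(1/3)
    = (1.6 × 10⁸) × (2.2 × 10¹⁸ / (3 × 1.2 × 10²⁵))^(1/3)
    = 6.3 × 10⁵ m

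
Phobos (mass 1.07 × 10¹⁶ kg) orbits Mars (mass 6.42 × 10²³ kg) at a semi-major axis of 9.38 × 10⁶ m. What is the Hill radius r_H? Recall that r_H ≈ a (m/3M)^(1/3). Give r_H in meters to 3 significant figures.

1.66 × 10⁴ m

r_H ≈ a (m/3M)^(1/3)
    = (9.38 × 10⁶) × (1.07 × 10¹⁶ / (3 × 6.42 × 10²³))^(1/3)
    = 1.66 × 10⁴ m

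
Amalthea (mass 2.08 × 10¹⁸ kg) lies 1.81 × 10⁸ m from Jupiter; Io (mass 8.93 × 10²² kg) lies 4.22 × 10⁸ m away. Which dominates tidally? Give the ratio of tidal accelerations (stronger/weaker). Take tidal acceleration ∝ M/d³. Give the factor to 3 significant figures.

Io, by a factor of ≈ 3390

Tidal stretch scales as M/d³; compute that for each body.
Amalthea: (2.08 × 10¹⁸) / (1.81 × 10⁸)³ = 3.508 × 10⁻⁷
Io: (8.93 × 10²²) / (4.22 × 10⁸)³ = 1.188 × 10⁻³
Ratio (larger/smaller) = 3390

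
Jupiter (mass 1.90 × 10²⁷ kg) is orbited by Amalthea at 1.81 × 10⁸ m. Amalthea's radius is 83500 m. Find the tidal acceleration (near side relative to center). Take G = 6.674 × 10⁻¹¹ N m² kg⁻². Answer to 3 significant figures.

a_tidal = 2GMr/d³
        = 2 × (6.674 × 10⁻¹¹) × (1.90 × 10²⁷) × (83500) / (1.81 × 10⁸)³
        = 3.57 × 10⁻³ m/s²

3.57 × 10⁻³ m/s²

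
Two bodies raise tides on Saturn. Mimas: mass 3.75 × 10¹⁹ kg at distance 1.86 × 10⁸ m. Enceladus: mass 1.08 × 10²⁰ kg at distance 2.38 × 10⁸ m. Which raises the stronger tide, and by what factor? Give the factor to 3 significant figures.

Compare M/d³ for the two perturbers:
Mimas: (3.75 × 10¹⁹) / (1.86 × 10⁸)³ = 5.828 × 10⁻⁶
Enceladus: (1.08 × 10²⁰) / (2.38 × 10⁸)³ = 8.011 × 10⁻⁶
Ratio (larger/smaller) = 1.37

Enceladus, by a factor of ≈ 1.37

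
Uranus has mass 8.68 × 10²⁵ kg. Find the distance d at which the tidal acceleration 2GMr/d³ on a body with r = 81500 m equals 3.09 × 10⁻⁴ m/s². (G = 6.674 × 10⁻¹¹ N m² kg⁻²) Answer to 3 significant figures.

1.45 × 10⁸ m

2GMr/d³ = a_tidal  ⇒  d = (2GMr / a_tidal)^(1/3)
d = (2 × 6.674×10⁻¹¹ × (8.68 × 10²⁵) × (81500) / (3.09 × 10⁻⁴))^(1/3)
  = 1.45 × 10⁸ m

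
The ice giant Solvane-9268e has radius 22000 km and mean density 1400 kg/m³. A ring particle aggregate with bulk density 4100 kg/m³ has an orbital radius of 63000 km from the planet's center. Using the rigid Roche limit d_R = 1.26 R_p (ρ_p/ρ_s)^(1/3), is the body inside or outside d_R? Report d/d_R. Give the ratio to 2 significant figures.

outside; d/d_R ≈ 3.3

d_R = 1.26 × (22000 km) × (1400/4100)^(1/3) = 19370 km
d/d_R = (63000) / (19370) = 3.3
Since d/d_R > 1, the body is outside the Roche limit.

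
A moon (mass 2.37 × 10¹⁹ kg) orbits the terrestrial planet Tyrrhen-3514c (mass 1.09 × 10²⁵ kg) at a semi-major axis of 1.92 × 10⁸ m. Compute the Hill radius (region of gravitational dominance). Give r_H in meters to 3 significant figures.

1.72 × 10⁶ m

r_H ≈ a (m/3M)^(1/3)
    = (1.92 × 10⁸) × (2.37 × 10¹⁹ / (3 × 1.09 × 10²⁵))^(1/3)
    = 1.72 × 10⁶ m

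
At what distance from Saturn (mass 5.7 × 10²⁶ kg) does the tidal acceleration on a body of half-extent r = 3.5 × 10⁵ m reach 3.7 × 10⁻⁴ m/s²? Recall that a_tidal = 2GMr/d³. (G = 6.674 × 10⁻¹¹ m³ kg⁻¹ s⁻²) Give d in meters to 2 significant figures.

2GMr/d³ = a_tidal  ⇒  d = (2GMr / a_tidal)^(1/3)
d = (2 × 6.674×10⁻¹¹ × (5.7 × 10²⁶) × (3.5 × 10⁵) / (3.7 × 10⁻⁴))^(1/3)
  = 4.2 × 10⁸ m

4.2 × 10⁸ m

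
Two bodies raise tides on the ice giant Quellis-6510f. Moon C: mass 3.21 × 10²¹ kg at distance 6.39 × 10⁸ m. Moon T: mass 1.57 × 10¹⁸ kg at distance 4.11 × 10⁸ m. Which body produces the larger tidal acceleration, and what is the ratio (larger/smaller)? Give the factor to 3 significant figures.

Moon C, by a factor of ≈ 544

Compare M/d³ for the two perturbers:
Moon C: (3.21 × 10²¹) / (6.39 × 10⁸)³ = 1.230 × 10⁻⁵
Moon T: (1.57 × 10¹⁸) / (4.11 × 10⁸)³ = 2.261 × 10⁻⁸
Ratio (larger/smaller) = 544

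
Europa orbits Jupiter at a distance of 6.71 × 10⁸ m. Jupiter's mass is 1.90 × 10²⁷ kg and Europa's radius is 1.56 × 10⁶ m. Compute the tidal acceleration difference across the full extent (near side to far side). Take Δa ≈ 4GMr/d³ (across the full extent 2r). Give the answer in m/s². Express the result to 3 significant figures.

2.62 × 10⁻³ m/s²

Δa = 4GMr/d³
   = 4 × (6.674 × 10⁻¹¹) × (1.90 × 10²⁷) × (1.56 × 10⁶) / (6.71 × 10⁸)³
   = 2.62 × 10⁻³ m/s²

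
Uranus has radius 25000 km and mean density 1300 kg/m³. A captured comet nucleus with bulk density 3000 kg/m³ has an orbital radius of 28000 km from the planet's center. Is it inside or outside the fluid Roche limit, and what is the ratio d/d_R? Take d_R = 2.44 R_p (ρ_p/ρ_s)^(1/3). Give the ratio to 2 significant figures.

d_R = 2.44 × (25000 km) × (1300/3000)^(1/3) = 46160 km
d/d_R = (28000) / (46160) = 0.61
Since d/d_R < 1, the body is inside the Roche limit.

inside; d/d_R ≈ 0.61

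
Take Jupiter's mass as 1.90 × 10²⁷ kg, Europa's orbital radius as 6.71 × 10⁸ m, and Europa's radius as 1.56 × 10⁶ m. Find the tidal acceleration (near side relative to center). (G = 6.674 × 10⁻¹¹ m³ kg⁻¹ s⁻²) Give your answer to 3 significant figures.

1.31 × 10⁻³ m/s²

Δa = 2GMr/d³
   = 2 × (6.674 × 10⁻¹¹) × (1.90 × 10²⁷) × (1.56 × 10⁶) / (6.71 × 10⁸)³
   = 1.31 × 10⁻³ m/s²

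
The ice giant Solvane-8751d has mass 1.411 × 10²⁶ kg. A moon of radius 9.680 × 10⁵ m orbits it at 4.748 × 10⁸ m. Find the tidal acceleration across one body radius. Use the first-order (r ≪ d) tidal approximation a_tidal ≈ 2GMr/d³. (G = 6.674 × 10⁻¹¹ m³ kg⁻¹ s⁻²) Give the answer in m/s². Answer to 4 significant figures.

Δg = 2GMr/d³
   = 2 × (6.674 × 10⁻¹¹) × (1.411 × 10²⁶) × (9.680 × 10⁵) / (4.748 × 10⁸)³
   = 1.703 × 10⁻⁴ m/s²

1.703 × 10⁻⁴ m/s²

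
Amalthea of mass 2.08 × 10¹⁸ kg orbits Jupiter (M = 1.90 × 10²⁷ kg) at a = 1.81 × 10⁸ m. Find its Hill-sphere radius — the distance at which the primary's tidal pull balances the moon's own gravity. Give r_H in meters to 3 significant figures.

r_H ≈ a (m/3M)^(1/3)
    = (1.81 × 10⁸) × (2.08 × 10¹⁸ / (3 × 1.90 × 10²⁷))^(1/3)
    = 1.29 × 10⁵ m

1.29 × 10⁵ m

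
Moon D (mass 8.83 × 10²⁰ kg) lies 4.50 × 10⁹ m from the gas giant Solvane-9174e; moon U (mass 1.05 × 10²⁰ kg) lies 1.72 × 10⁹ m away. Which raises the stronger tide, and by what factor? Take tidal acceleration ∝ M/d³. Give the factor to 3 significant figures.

Moon U, by a factor of ≈ 2.13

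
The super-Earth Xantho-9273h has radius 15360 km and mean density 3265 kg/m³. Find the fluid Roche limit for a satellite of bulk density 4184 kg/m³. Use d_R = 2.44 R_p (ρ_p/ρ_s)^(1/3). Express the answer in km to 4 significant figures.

d_R = 2.44 × 15360 km × (3265/4184)^(1/3)
    = 34500 km

34500 km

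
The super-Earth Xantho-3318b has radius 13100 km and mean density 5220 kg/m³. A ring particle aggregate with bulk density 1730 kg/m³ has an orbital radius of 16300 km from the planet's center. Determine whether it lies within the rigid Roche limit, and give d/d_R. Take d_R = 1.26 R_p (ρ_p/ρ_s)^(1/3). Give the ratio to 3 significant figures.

d_R = 1.26 × (13100 km) × (5220/1730)^(1/3) = 23850 km
d/d_R = (16300) / (23850) = 0.683
Since d/d_R < 1, the body is inside the Roche limit.

inside; d/d_R ≈ 0.683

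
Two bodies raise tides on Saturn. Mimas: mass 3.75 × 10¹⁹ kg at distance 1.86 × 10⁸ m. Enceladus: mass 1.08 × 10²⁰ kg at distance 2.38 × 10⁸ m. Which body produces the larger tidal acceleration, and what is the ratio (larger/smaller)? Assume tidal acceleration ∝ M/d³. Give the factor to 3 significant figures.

Compare M/d³ for the two perturbers:
Mimas: (3.75 × 10¹⁹) / (1.86 × 10⁸)³ = 5.828 × 10⁻⁶
Enceladus: (1.08 × 10²⁰) / (2.38 × 10⁸)³ = 8.011 × 10⁻⁶
Ratio (larger/smaller) = 1.37

Enceladus, by a factor of ≈ 1.37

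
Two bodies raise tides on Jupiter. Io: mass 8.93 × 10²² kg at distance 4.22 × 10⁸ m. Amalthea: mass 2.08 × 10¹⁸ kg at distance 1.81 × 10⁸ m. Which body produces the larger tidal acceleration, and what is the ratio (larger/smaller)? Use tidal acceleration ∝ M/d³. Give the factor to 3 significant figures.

Tidal stretch scales as M/d³; compute that for each body.
Io: (8.93 × 10²²) / (4.22 × 10⁸)³ = 1.188 × 10⁻³
Amalthea: (2.08 × 10¹⁸) / (1.81 × 10⁸)³ = 3.508 × 10⁻⁷
Ratio (larger/smaller) = 3390

Io, by a factor of ≈ 3390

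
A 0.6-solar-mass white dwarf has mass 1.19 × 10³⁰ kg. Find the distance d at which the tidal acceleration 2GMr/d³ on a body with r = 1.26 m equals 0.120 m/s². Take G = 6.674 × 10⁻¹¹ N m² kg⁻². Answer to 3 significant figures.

2GMr/d³ = a_tidal  ⇒  d = (2GMr / a_tidal)^(1/3)
d = (2 × 6.674×10⁻¹¹ × (1.19 × 10³⁰) × (1.26) / (0.120))^(1/3)
  = 1.19 × 10⁷ m

1.19 × 10⁷ m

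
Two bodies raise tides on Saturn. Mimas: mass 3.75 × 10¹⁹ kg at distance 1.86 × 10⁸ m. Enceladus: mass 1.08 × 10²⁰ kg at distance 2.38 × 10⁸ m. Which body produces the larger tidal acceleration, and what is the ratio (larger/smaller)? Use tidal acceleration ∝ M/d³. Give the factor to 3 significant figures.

The tide-raising term goes as M/d³ (the gradient of a 1/d² field).
Mimas: (3.75 × 10¹⁹) / (1.86 × 10⁸)³ = 5.828 × 10⁻⁶
Enceladus: (1.08 × 10²⁰) / (2.38 × 10⁸)³ = 8.011 × 10⁻⁶
Ratio (larger/smaller) = 1.37

Enceladus, by a factor of ≈ 1.37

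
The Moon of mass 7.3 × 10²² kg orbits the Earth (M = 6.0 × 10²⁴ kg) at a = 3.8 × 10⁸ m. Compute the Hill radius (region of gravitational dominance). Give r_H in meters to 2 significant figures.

6.1 × 10⁷ m

r_H ≈ a (m/3M)^(1/3)
    = (3.8 × 10⁸) × (7.3 × 10²² / (3 × 6.0 × 10²⁴))^(1/3)
    = 6.1 × 10⁷ m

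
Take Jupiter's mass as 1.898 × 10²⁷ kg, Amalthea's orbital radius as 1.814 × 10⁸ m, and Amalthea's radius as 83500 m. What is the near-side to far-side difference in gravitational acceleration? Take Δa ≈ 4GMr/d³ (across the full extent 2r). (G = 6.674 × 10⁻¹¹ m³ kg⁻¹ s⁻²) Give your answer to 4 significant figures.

7.088 × 10⁻³ m/s²

Near-to-far spans 2r, so the tidal difference is twice the near-to-center value: 4GMr/d³.
Δg = 4GMr/d³
   = 4 × (6.674 × 10⁻¹¹) × (1.898 × 10²⁷) × (83500) / (1.814 × 10⁸)³
   = 7.088 × 10⁻³ m/s²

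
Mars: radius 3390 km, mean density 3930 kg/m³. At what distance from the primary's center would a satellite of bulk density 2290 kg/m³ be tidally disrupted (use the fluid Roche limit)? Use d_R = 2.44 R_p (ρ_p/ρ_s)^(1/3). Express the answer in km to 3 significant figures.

d_R = 2.44 × 3390 km × (3930/2290)^(1/3)
    = 9900 km

9900 km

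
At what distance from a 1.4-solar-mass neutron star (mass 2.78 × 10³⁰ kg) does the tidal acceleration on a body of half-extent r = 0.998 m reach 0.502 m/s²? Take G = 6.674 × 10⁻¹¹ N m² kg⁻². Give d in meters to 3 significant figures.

2GMr/d³ = a_tidal  ⇒  d = (2GMr / a_tidal)^(1/3)
d = (2 × 6.674×10⁻¹¹ × (2.78 × 10³⁰) × (0.998) / (0.502))^(1/3)
  = 9.04 × 10⁶ m

9.04 × 10⁶ m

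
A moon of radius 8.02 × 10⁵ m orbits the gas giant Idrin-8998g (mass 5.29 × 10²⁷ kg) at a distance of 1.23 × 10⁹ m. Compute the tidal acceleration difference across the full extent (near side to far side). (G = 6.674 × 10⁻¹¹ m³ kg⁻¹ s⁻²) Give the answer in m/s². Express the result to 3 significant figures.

6.09 × 10⁻⁴ m/s²

Δa = 4GMr/d³
   = 4 × (6.674 × 10⁻¹¹) × (5.29 × 10²⁷) × (8.02 × 10⁵) / (1.23 × 10⁹)³
   = 6.09 × 10⁻⁴ m/s²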